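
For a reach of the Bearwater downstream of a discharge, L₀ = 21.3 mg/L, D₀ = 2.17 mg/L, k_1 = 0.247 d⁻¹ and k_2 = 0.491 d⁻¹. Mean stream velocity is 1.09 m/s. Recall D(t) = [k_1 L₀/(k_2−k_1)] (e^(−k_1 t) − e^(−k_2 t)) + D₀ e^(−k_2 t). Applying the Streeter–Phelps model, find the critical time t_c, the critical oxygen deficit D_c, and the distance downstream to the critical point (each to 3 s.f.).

At the critical point dD/dt = 0, so k_1 L₀ e^(−k_1 t) = k_2 D. Substituting D(t) from the Streeter–Phelps equation and solving for t gives
t_c = ln[(k_2/k_1)(1 − D₀(k_2−k_1)/(k_1 L₀))] / (k_2−k_1).
Here k_2−k_1 = 0.2440 d⁻¹ and 1 − D₀(k_2−k_1)/(k_1 L₀) = 1 − 2.17×0.2440/(0.247×21.3) = 0.8994, so
t_c = ln(1.988 × 0.8994) / 0.2440 = 0.5810 / 0.2440 = 2.381 d.
D_c = (k_1/k_2) L₀ e^(−k_1 t_c) = (0.247/0.491) × 21.3 × e^(−0.247×2.381) = 0.5031 × 21.3 × 0.5554 = 5.951 mg/L.
x_c = v t_c = 1.09 m/s × 2.381 d × 86400 s/d = 224200 m ≈ 224 km.

t_c ≈ 2.38 d; D_c ≈ 5.95 mg/L; x_c ≈ 224 km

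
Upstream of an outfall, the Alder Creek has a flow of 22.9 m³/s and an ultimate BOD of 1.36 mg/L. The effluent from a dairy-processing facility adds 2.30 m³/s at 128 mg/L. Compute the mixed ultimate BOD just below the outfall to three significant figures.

Flow-weighted mixing: C = (Q_r C_r + Q_w C_w)/(Q_r + Q_w)
= (22.9×1.36 + 2.30×128)/(22.9 + 2.30) = 325.5/25.20 = 12.92 mg/L.

12.9 mg/L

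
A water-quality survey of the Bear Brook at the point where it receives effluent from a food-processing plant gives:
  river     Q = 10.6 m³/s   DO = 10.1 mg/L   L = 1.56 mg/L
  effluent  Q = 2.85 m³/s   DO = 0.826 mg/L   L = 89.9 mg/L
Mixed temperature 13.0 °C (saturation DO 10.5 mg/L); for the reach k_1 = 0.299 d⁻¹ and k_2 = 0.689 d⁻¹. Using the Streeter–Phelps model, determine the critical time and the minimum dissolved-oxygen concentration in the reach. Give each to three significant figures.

t_c ≈ 1.72 d; minimum DO ≈ 5.23 mg/L

Mixed DO = (10.6×10.1 + 2.85×0.826)/(10.6+2.85) = 109.4/13.45 = 8.135 mg/L.
Mixed L₀ = (10.6×1.56 + 2.85×89.9)/(13.45) = 272.8/13.45 = 20.28 mg/L.
Initial deficit D₀ = C_s − DO₀ = 10.5 − 8.135 = 2.365 mg/L.
t_c = (1/0.3900) ln[(0.689/0.299)(1 − 2.365×0.3900/(0.299×20.28))] = 2.564 × ln(1.954) = 1.717 d.
D_c = (0.299/0.689) × 20.28 × e^(−0.299×1.717) = 0.4340 × 20.28 × 0.5984 = 5.266 mg/L.
Minimum DO = 10.5 − 5.266 = 5.234 mg/L.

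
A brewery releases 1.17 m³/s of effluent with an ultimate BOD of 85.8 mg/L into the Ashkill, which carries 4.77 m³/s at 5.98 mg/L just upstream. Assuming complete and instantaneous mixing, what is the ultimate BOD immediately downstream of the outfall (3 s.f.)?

Flow-weighted mixing: C = (Q_r C_r + Q_w C_w)/(Q_r + Q_w)
= (4.77×5.98 + 1.17×85.8)/(4.77 + 1.17) = 128.9/5.940 = 21.70 mg/L.

21.7 mg/L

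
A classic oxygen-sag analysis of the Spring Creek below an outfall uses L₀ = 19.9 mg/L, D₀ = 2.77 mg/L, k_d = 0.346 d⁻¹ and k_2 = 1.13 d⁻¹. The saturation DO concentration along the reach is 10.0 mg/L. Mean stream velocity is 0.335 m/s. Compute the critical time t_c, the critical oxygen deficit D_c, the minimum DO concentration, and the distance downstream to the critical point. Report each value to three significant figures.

At the critical point dD/dt = 0, so k_d L₀ e^(−k_d t) = k_2 D. Substituting D(t) from the Streeter–Phelps equation and solving for t gives
t_c = ln[(k_2/k_d)(1 − D₀(k_2−k_d)/(k_d L₀))] / (k_2−k_d).
Here k_2−k_d = 0.7840 d⁻¹ and 1 − D₀(k_2−k_d)/(k_d L₀) = 1 − 2.77×0.7840/(0.346×19.9) = 0.6846, so
t_c = ln(3.266 × 0.6846) / 0.7840 = 0.8046 / 0.7840 = 1.026 d.
L(t_c) = L₀ e^(−k_d t_c) = 19.9 × 0.7011 = 13.95 mg/L, and at the critical point k_2 D_c = k_d L, so D_c = (0.346/1.13) × 13.95 = 4.272 mg/L.
Minimum DO = C_s − D_c = 10.0 − 4.272 = 5.728 mg/L.
x_c = v t_c = 0.335 m/s × 1.026 d × 86400 s/d = 29700 m ≈ 29.7 km.

t_c ≈ 1.03 d; D_c ≈ 4.27 mg/L; min DO ≈ 5.73 mg/L; x_c ≈ 29.7 km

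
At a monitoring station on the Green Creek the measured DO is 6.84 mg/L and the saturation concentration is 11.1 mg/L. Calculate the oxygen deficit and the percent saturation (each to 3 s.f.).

D = C_s − C = 11.1 − 6.84 = 4.26 mg/L.
% saturation = 6.84/11.1 × 100 = 61.6 %.

D ≈ 4.26 mg/L; 61.6 % saturation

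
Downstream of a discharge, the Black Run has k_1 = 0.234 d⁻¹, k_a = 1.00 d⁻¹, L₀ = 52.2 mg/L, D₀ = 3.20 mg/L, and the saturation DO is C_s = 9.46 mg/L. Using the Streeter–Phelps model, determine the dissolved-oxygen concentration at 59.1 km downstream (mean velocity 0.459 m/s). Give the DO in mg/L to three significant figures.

Travel time t = x/v = 59.1 km / (0.459 m/s) = 59100 m / 0.459 m/s = 128800 s = 1.490 d.
k_1 L₀/(k_a−k_1) = 0.234×52.2/(1.00−0.234) = 12.21/0.7660 = 15.95 mg/L.
e^(−k_1 t) = e^(−0.234×1.490) = 0.7056; e^(−k_a t) = e^(−1.00×1.490) = 0.2253.
D = 15.95 × (0.7056 − 0.2253) + 3.20 × 0.2253 = 7.659 + 0.7210 = 8.380 mg/L.
DO = C_s − D = 9.46 − 8.380 = 1.080 mg/L.

DO ≈ 1.08 mg/L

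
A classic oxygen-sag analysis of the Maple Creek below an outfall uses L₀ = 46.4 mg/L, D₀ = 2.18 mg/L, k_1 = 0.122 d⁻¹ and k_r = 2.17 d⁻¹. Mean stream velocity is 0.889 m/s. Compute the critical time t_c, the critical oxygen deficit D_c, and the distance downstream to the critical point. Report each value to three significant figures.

t_c ≈ 0.646 d; D_c ≈ 2.41 mg/L; x_c ≈ 49.7 km

At the critical point dD/dt = 0, so k_1 L₀ e^(−k_1 t) = k_r D. Substituting D(t) from the Streeter–Phelps equation and solving for t gives
t_c = ln[(k_r/k_1)(1 − D₀(k_r−k_1)/(k_1 L₀))] / (k_r−k_1).
Here k_r−k_1 = 2.048 d⁻¹ and 1 − D₀(k_r−k_1)/(k_1 L₀) = 1 − 2.18×2.048/(0.122×46.4) = 0.2113, so
t_c = ln(17.79 × 0.2113) / 2.048 = 1.324 / 2.048 = 0.6465 d.
D_c = (k_1/k_r) L₀ e^(−k_1 t_c) = (0.122/2.17) × 46.4 × e^(−0.122×0.6465) = 0.05622 × 46.4 × 0.9242 = 2.411 mg/L.
x_c = v t_c = 0.889 m/s × 0.6465 d × 86400 s/d = 49660 m ≈ 49.7 km.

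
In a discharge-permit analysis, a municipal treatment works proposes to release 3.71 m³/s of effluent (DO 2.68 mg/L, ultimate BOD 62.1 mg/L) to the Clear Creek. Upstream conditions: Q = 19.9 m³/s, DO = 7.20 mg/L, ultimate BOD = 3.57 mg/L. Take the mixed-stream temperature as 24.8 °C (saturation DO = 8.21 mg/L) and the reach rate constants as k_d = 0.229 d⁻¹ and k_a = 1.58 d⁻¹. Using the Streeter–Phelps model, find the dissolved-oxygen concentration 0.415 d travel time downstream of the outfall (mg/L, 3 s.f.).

DO ≈ 6.47 mg/L

Mixed DO = (19.9×7.20 + 3.71×2.68)/(19.9+3.71) = 153.2/23.61 = 6.490 mg/L.
Mixed L₀ = (19.9×3.57 + 3.71×62.1)/(23.61) = 301.4/23.61 = 12.77 mg/L.
Initial deficit D₀ = C_s − DO₀ = 8.21 − 6.490 = 1.720 mg/L.
D(0.415) = [0.229×12.77/(1.58−0.229)](e^(−0.229×0.415) − e^(−1.58×0.415)) + 1.720 e^(−1.58×0.415)
= 2.164 × (0.9093 − 0.5191) + 1.720 × 0.5191 = 1.738 mg/L.
DO = 8.21 − 1.738 = 6.472 mg/L.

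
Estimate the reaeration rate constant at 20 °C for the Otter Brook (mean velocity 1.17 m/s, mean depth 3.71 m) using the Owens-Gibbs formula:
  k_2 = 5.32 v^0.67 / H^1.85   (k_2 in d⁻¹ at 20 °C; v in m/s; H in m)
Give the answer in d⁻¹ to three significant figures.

k_2 ≈ 0.523 d⁻¹

k_2 = 5.32 × 1.17^0.67 / 3.71^1.85 = 5.32 × 1.111 / 11.31 = 0.5227 d⁻¹.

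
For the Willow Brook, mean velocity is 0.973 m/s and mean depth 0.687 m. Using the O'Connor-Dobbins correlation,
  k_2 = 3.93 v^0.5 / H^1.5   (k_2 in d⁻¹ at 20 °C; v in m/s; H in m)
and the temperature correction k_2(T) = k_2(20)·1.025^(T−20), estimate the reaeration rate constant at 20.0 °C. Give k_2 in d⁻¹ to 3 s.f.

k_2(20) = 3.93 × 0.973^0.5 / 0.687^1.5 = 3.93 × 0.9864 / 0.5694 = 6.808 d⁻¹.
k_2(20.0) = 6.808 × 1.025^(20.0−20) = 6.808 × 1.000 = 6.808 d⁻¹.

k_2 ≈ 6.81 d⁻¹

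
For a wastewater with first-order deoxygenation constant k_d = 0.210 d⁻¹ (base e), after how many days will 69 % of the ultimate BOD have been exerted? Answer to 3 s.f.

t ≈ 5.58 d

y/L₀ = 1 − e^(−k_d t) = 0.69 ⇒ e^(−k_d t) = 0.310
t = −ln(0.310) / 0.210 = 1.171 / 0.210 = 5.577 d.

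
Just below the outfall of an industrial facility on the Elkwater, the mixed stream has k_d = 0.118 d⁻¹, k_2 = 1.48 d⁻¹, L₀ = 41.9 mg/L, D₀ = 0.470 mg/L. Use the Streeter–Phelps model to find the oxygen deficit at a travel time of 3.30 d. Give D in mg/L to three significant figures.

D ≈ 2.44 mg/L

k_d L₀/(k_2−k_d) = 0.118×41.9/(1.48−0.118) = 4.944/1.362 = 3.630 mg/L.
e^(−k_d t) = e^(−0.118×3.300) = 0.6775; e^(−k_2 t) = e^(−1.48×3.300) = 0.007567.
D = 3.630 × (0.6775 − 0.007567) + 0.470 × 0.007567 = 2.432 + 0.003556 = 2.435 mg/L.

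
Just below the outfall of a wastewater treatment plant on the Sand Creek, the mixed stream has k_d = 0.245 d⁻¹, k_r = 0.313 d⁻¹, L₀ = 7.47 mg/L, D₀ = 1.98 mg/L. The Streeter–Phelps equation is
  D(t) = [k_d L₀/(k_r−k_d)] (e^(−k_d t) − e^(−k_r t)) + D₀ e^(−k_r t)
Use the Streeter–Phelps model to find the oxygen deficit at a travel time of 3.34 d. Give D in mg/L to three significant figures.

k_d L₀/(k_r−k_d) = 0.245×7.47/(0.313−0.245) = 1.830/0.06800 = 26.91 mg/L.
e^(−k_d t) = e^(−0.245×3.340) = 0.4412; e^(−k_r t) = e^(−0.313×3.340) = 0.3515.
D = 26.91 × (0.4412 − 0.3515) + 1.98 × 0.3515 = 2.412 + 0.6961 = 3.109 mg/L.

D ≈ 3.11 mg/L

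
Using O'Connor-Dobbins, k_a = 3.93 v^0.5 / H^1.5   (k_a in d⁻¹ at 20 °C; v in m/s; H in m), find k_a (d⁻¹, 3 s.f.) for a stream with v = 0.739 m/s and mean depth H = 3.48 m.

k_a ≈ 0.520 d⁻¹

k_a = 3.93 × 0.739^0.5 / 3.48^1.5 = 3.93 × 0.8597 / 6.492 = 0.5204 d⁻¹.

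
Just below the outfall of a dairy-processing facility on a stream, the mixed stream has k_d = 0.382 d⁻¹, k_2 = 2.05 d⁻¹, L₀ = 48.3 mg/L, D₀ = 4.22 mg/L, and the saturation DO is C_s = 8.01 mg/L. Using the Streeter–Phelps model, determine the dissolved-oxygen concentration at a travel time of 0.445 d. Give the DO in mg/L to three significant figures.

k_d L₀/(k_2−k_d) = 0.382×48.3/(2.05−0.382) = 18.45/1.668 = 11.06 mg/L.
e^(−k_d t) = e^(−0.382×0.4450) = 0.8437; e^(−k_2 t) = e^(−2.05×0.4450) = 0.4016.
D = 11.06 × (0.8437 − 0.4016) + 4.22 × 0.4016 = 4.890 + 1.695 = 6.585 mg/L.
DO = C_s − D = 8.01 − 6.585 = 1.425 mg/L.

DO ≈ 1.43 mg/L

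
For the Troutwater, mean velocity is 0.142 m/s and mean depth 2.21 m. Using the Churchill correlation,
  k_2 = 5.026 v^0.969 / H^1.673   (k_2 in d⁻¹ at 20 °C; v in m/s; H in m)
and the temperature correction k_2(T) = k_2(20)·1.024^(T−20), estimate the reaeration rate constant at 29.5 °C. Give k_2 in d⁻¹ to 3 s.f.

k_2(20) = 5.026 × 0.142^0.969 / 2.21^1.673 = 5.026 × 0.1509 / 3.768 = 0.2012 d⁻¹.
k_2(29.5) = 0.2012 × 1.024^(29.5−20) = 0.2012 × 1.253 = 0.2520 d⁻¹.

k_2 ≈ 0.252 d⁻¹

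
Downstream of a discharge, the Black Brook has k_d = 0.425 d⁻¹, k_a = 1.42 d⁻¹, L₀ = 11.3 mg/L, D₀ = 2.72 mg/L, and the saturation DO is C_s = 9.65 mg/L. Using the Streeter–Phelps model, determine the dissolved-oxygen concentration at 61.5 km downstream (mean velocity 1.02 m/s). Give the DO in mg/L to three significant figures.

DO ≈ 6.84 mg/L

Travel time t = x/v = 61.5 km / (1.02 m/s) = 61500 m / 1.02 m/s = 60290 s = 0.6978 d.
k_d L₀/(k_a−k_d) = 0.425×11.3/(1.42−0.425) = 4.803/0.9950 = 4.827 mg/L.
e^(−k_d t) = e^(−0.425×0.6978) = 0.7434; e^(−k_a t) = e^(−1.42×0.6978) = 0.3712.
D = 4.827 × (0.7434 − 0.3712) + 2.72 × 0.3712 = 1.796 + 1.010 = 2.806 mg/L.
DO = C_s − D = 9.65 − 2.806 = 6.844 mg/L.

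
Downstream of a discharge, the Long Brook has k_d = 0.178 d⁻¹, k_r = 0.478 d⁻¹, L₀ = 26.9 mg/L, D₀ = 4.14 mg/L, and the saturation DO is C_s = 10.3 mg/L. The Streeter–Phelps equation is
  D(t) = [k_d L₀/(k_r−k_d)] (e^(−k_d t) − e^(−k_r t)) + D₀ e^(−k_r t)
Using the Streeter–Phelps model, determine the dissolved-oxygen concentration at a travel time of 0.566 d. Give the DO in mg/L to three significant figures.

DO ≈ 4.89 mg/L

k_d L₀/(k_r−k_d) = 0.178×26.9/(0.478−0.178) = 4.788/0.3000 = 15.96 mg/L.
e^(−k_d t) = e^(−0.178×0.5660) = 0.9042; e^(−k_r t) = e^(−0.478×0.5660) = 0.7630.
D = 15.96 × (0.9042 − 0.7630) + 4.14 × 0.7630 = 2.254 + 3.159 = 5.412 mg/L.
DO = C_s − D = 10.3 − 5.412 = 4.888 mg/L.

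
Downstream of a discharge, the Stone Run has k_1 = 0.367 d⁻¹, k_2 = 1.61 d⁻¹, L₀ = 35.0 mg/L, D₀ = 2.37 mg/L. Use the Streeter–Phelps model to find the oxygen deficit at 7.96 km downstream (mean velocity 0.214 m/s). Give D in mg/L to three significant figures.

D ≈ 4.84 mg/L

Travel time t = x/v = 7.96 km / (0.214 m/s) = 7960 m / 0.214 m/s = 37200 s = 0.4305 d.
k_1 L₀/(k_2−k_1) = 0.367×35.0/(1.61−0.367) = 12.84/1.243 = 10.33 mg/L.
e^(−k_1 t) = e^(−0.367×0.4305) = 0.8539; e^(−k_2 t) = e^(−1.61×0.4305) = 0.5000.
D = 10.33 × (0.8539 − 0.5000) + 2.37 × 0.5000 = 3.657 + 1.185 = 4.842 mg/L.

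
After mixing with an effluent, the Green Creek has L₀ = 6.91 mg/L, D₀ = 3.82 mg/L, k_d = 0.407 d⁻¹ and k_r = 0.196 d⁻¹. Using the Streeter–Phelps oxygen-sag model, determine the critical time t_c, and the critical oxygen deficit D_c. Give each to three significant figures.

With k_r/k_d = 0.4816 and 1 − D₀(k_r−k_d)/(k_d L₀) = 1.287,
t_c = ln(0.4816 × 1.287) / (0.196 − 0.407) = ln(0.6196) / -0.2110 = -0.4787/-0.2110 = 2.269 d.
D_c = (k_d/k_r) L₀ e^(−k_d t_c) = (0.407/0.196) × 6.91 × e^(−0.407×2.269) = 2.077 × 6.91 × 0.3972 = 5.699 mg/L.

t_c ≈ 2.27 d; D_c ≈ 5.70 mg/L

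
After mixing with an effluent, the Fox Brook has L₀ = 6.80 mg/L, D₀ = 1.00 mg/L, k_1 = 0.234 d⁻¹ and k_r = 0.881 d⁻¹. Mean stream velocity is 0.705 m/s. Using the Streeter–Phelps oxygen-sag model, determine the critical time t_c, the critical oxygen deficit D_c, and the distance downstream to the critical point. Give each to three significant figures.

t_c ≈ 1.24 d; D_c ≈ 1.35 mg/L; x_c ≈ 75.7 km

At the critical point dD/dt = 0, so k_1 L₀ e^(−k_1 t) = k_r D. Substituting D(t) from the Streeter–Phelps equation and solving for t gives
t_c = ln[(k_r/k_1)(1 − D₀(k_r−k_1)/(k_1 L₀))] / (k_r−k_1).
Here k_r−k_1 = 0.6470 d⁻¹ and 1 − D₀(k_r−k_1)/(k_1 L₀) = 1 − 1.00×0.6470/(0.234×6.80) = 0.5934, so
t_c = ln(3.765 × 0.5934) / 0.6470 = 0.8038 / 0.6470 = 1.242 d.
L(t_c) = L₀ e^(−k_1 t_c) = 6.80 × 0.7477 = 5.085 mg/L, and at the critical point k_r D_c = k_1 L, so D_c = (0.234/0.881) × 5.085 = 1.350 mg/L.
x_c = v t_c = 0.705 m/s × 1.242 d × 86400 s/d = 75680 m ≈ 75.7 km.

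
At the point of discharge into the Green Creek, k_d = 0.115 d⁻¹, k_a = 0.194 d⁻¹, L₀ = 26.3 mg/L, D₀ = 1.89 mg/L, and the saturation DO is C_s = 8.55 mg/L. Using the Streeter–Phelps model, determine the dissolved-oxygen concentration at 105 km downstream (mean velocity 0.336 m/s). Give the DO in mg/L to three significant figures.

DO ≈ 1.34 mg/L

Travel time t = x/v = 105 km / (0.336 m/s) = 105000 m / 0.336 m/s = 312500 s = 3.617 d.
k_d L₀/(k_a−k_d) = 0.115×26.3/(0.194−0.115) = 3.025/0.07900 = 38.28 mg/L.
e^(−k_d t) = e^(−0.115×3.617) = 0.6597; e^(−k_a t) = e^(−0.194×3.617) = 0.4958.
D = 38.28 × (0.6597 − 0.4958) + 1.89 × 0.4958 = 6.277 + 0.9370 = 7.214 mg/L.
DO = C_s − D = 8.55 − 7.214 = 1.336 mg/L.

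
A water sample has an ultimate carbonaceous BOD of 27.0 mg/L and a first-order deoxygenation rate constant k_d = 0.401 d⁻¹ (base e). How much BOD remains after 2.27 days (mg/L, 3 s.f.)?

L_t = L₀ e^(−k_d t) = 27.0 × e^(−0.401×2.27) = 27.0 × 0.4024 = 10.87 mg/L.

L ≈ 10.9 mg/L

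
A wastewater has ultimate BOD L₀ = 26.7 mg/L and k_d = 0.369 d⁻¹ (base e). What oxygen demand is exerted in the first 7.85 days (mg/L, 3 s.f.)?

y_t = L₀(1 − e^(−k_d t)) = 26.7 × (1 − e^(−0.369×7.85))
= 26.7 × (1 − 0.05521) = 26.7 × 0.9448 = 25.23 mg/L.

y ≈ 25.2 mg/L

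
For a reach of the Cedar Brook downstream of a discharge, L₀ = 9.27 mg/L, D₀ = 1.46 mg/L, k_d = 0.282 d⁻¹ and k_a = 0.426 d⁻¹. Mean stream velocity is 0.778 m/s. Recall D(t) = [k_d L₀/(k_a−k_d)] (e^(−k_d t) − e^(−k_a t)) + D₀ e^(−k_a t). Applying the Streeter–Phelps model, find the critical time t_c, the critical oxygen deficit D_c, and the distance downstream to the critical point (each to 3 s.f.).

With k_a/k_d = 1.511 and 1 − D₀(k_a−k_d)/(k_d L₀) = 0.9196,
t_c = ln(1.511 × 0.9196) / (0.426 − 0.282) = ln(1.389) / 0.1440 = 0.3287/0.1440 = 2.283 d.
L(t_c) = L₀ e^(−k_d t_c) = 9.27 × 0.5254 = 4.870 mg/L, and at the critical point k_a D_c = k_d L, so D_c = (0.282/0.426) × 4.870 = 3.224 mg/L.
x_c = v t_c = 0.778 m/s × 2.283 d × 86400 s/d = 153400 m ≈ 153 km.

t_c ≈ 2.28 d; D_c ≈ 3.22 mg/L; x_c ≈ 153 km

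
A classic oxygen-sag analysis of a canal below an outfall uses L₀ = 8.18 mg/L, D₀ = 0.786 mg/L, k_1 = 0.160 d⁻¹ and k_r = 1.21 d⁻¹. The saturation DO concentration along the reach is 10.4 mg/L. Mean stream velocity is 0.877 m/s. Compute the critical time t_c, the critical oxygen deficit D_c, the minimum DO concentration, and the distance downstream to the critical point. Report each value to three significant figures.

t_c ≈ 0.978 d; D_c ≈ 0.925 mg/L; min DO ≈ 9.48 mg/L; x_c ≈ 74.1 km

At the critical point dD/dt = 0, so k_1 L₀ e^(−k_1 t) = k_r D. Substituting D(t) from the Streeter–Phelps equation and solving for t gives
t_c = ln[(k_r/k_1)(1 − D₀(k_r−k_1)/(k_1 L₀))] / (k_r−k_1).
Here k_r−k_1 = 1.050 d⁻¹ and 1 − D₀(k_r−k_1)/(k_1 L₀) = 1 − 0.786×1.050/(0.160×8.18) = 0.3694, so
t_c = ln(7.562 × 0.3694) / 1.050 = 1.027 / 1.050 = 0.9785 d.
L(t_c) = L₀ e^(−k_1 t_c) = 8.18 × 0.8551 = 6.995 mg/L, and at the critical point k_r D_c = k_1 L, so D_c = (0.160/1.21) × 6.995 = 0.9249 mg/L.
Minimum DO = C_s − D_c = 10.4 − 0.9249 = 9.475 mg/L.
x_c = v t_c = 0.877 m/s × 0.9785 d × 86400 s/d = 74140 m ≈ 74.1 km.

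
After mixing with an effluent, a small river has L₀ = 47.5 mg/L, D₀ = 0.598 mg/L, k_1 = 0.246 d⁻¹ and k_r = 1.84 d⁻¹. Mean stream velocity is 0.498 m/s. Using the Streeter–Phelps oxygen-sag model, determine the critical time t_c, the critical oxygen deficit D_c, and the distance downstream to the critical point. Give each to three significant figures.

t_c ≈ 1.21 d; D_c ≈ 4.72 mg/L; x_c ≈ 52.0 km

With k_r/k_1 = 7.480 and 1 − D₀(k_r−k_1)/(k_1 L₀) = 0.9184,
t_c = ln(7.480 × 0.9184) / (1.84 − 0.246) = ln(6.870) / 1.594 = 1.927/1.594 = 1.209 d.
D_c = (k_1/k_r) L₀ e^(−k_1 t_c) = (0.246/1.84) × 47.5 × e^(−0.246×1.209) = 0.1337 × 47.5 × 0.7427 = 4.717 mg/L.
x_c = v t_c = 0.498 m/s × 1.209 d × 86400 s/d = 52020 m ≈ 52.0 km.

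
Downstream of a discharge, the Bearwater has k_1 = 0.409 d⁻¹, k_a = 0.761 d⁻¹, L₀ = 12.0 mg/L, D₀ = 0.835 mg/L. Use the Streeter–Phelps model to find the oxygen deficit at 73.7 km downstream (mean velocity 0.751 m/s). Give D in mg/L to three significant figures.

Travel time t = x/v = 73.7 km / (0.751 m/s) = 73700 m / 0.751 m/s = 98140 s = 1.136 d.
k_1 L₀/(k_a−k_1) = 0.409×12.0/(0.761−0.409) = 4.908/0.3520 = 13.94 mg/L.
e^(−k_1 t) = e^(−0.409×1.136) = 0.6284; e^(−k_a t) = e^(−0.761×1.136) = 0.4213.
D = 13.94 × (0.6284 − 0.4213) + 0.835 × 0.4213 = 2.888 + 0.3518 = 3.239 mg/L.

D ≈ 3.24 mg/L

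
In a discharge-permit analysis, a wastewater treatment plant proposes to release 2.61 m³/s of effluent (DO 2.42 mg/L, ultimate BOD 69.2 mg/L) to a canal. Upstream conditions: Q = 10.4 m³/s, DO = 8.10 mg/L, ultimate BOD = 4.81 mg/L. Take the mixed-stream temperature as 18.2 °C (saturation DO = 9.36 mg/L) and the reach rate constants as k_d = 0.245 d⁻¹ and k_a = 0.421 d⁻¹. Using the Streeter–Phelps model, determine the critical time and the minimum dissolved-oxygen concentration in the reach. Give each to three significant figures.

Mixed DO = (10.4×8.10 + 2.61×2.42)/(10.4+2.61) = 90.56/13.01 = 6.961 mg/L.
Mixed L₀ = (10.4×4.81 + 2.61×69.2)/(13.01) = 230.6/13.01 = 17.73 mg/L.
Initial deficit D₀ = C_s − DO₀ = 9.36 − 6.961 = 2.399 mg/L.
t_c = (1/0.1760) ln[(0.421/0.245)(1 − 2.399×0.1760/(0.245×17.73))] = 5.682 × ln(1.551) = 2.495 d.
D_c = (0.245/0.421) × 17.73 × e^(−0.245×2.495) = 0.5819 × 17.73 × 0.5427 = 5.599 mg/L.
Minimum DO = 9.36 − 5.599 = 3.761 mg/L.

t_c ≈ 2.49 d; minimum DO ≈ 3.76 mg/L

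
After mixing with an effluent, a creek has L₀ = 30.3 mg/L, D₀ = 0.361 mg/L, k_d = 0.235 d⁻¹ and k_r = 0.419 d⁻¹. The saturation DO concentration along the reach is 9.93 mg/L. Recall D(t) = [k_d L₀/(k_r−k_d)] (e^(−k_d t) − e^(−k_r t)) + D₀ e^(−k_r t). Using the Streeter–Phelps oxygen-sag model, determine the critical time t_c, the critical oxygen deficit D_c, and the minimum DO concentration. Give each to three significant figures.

t_c ≈ 3.09 d; D_c ≈ 8.22 mg/L; min DO ≈ 1.71 mg/L

With k_r/k_d = 1.783 and 1 − D₀(k_r−k_d)/(k_d L₀) = 0.9907,
t_c = ln(1.783 × 0.9907) / (0.419 − 0.235) = ln(1.766) / 0.1840 = 0.5689/0.1840 = 3.092 d.
L(t_c) = L₀ e^(−k_d t_c) = 30.3 × 0.4835 = 14.65 mg/L, and at the critical point k_r D_c = k_d L, so D_c = (0.235/0.419) × 14.65 = 8.217 mg/L.
Minimum DO = C_s − D_c = 9.93 − 8.217 = 1.713 mg/L.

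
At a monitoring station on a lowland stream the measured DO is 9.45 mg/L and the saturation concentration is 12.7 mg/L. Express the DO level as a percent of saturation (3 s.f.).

74.4 % saturation

% saturation = C/C_s × 100 = 9.45/12.7 × 100 = 74.4 %.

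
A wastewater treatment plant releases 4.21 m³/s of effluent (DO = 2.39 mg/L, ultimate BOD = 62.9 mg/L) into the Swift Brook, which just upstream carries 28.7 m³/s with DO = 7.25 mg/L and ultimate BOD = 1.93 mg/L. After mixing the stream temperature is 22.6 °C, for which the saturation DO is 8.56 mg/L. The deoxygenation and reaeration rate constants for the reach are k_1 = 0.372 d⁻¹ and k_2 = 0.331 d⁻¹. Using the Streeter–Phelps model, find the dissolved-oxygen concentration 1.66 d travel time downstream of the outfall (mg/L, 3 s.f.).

DO ≈ 4.09 mg/L

Mixed DO = (28.7×7.25 + 4.21×2.39)/(28.7+4.21) = 218.1/32.91 = 6.628 mg/L.
Mixed L₀ = (28.7×1.93 + 4.21×62.9)/(32.91) = 320.2/32.91 = 9.730 mg/L.
Initial deficit D₀ = C_s − DO₀ = 8.56 − 6.628 = 1.932 mg/L.
D(1.66) = [0.372×9.730/(0.331−0.372)](e^(−0.372×1.66) − e^(−0.331×1.66)) + 1.932 e^(−0.331×1.66)
= -88.28 × (0.5393 − 0.5773) + 1.932 × 0.5773 = 4.468 mg/L.
DO = 8.56 − 4.468 = 4.092 mg/L.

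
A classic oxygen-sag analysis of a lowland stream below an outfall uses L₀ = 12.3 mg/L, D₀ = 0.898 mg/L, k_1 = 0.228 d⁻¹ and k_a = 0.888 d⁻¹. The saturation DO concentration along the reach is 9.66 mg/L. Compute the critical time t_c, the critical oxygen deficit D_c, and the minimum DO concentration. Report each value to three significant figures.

t_c ≈ 1.70 d; D_c ≈ 2.14 mg/L; min DO ≈ 7.52 mg/L

t_c = [1/(k_a−k_1)] ln[(k_a/k_1)(1 − D₀(k_a−k_1)/(k_1 L₀))]
= [1/(0.888−0.228)] ln[(0.888/0.228)(1 − 0.898×0.6600/(0.228×12.3))]
= (1/0.6600) ln[3.895 × 0.7887] = 1.515 × ln(3.072) = 1.515 × 1.122 = 1.700 d.
D_c = (k_1/k_a) L₀ e^(−k_1 t_c) = (0.228/0.888) × 12.3 × e^(−0.228×1.700) = 0.2568 × 12.3 × 0.6786 = 2.143 mg/L.
Minimum DO = C_s − D_c = 9.66 − 2.143 = 7.517 mg/L.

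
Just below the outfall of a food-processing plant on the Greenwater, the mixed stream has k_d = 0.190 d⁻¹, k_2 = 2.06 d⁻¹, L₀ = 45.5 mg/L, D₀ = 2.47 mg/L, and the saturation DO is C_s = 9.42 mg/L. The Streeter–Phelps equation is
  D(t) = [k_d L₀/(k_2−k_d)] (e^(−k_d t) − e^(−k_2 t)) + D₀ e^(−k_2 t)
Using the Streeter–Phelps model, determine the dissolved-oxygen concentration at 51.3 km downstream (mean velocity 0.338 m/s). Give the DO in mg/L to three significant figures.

Travel time t = x/v = 51.3 km / (0.338 m/s) = 51300 m / 0.338 m/s = 151800 s = 1.757 d.
k_d L₀/(k_2−k_d) = 0.190×45.5/(2.06−0.190) = 8.645/1.870 = 4.623 mg/L.
e^(−k_d t) = e^(−0.190×1.757) = 0.7162; e^(−k_2 t) = e^(−2.06×1.757) = 0.02682.
D = 4.623 × (0.7162 − 0.02682) + 2.47 × 0.02682 = 3.187 + 0.06624 = 3.253 mg/L.
DO = C_s − D = 9.42 − 3.253 = 6.167 mg/L.

DO ≈ 6.17 mg/L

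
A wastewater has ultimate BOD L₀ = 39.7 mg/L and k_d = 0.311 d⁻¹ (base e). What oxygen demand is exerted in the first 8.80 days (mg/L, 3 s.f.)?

y ≈ 37.1 mg/L

y_t = L₀(1 − e^(−k_d t)) = 39.7 × (1 − e^(−0.311×8.80))
= 39.7 × (1 − 0.06478) = 39.7 × 0.9352 = 37.13 mg/L.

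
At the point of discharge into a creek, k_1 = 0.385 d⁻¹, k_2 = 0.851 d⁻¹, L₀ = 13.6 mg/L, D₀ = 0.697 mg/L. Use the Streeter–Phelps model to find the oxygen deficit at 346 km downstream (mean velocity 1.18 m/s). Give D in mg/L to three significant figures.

D ≈ 2.46 mg/L

Travel time t = x/v = 346 km / (1.18 m/s) = 346000 m / 1.18 m/s = 293200 s = 3.394 d.
k_1 L₀/(k_2−k_1) = 0.385×13.6/(0.851−0.385) = 5.236/0.4660 = 11.24 mg/L.
e^(−k_1 t) = e^(−0.385×3.394) = 0.2707; e^(−k_2 t) = e^(−0.851×3.394) = 0.05568.
D = 11.24 × (0.2707 − 0.05568) + 0.697 × 0.05568 = 2.416 + 0.03881 = 2.455 mg/L.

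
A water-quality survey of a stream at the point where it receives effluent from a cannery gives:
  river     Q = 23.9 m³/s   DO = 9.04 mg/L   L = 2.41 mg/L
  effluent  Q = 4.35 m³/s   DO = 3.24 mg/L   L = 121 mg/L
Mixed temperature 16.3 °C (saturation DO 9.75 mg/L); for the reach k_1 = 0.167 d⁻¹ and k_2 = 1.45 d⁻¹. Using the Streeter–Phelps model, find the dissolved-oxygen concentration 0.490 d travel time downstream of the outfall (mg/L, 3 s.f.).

Mixed DO = (23.9×9.04 + 4.35×3.24)/(23.9+4.35) = 230.1/28.25 = 8.147 mg/L.
Mixed L₀ = (23.9×2.41 + 4.35×121)/(28.25) = 583.9/28.25 = 20.67 mg/L.
Initial deficit D₀ = C_s − DO₀ = 9.75 − 8.147 = 1.603 mg/L.
D(0.490) = [0.167×20.67/(1.45−0.167)](e^(−0.167×0.490) − e^(−1.45×0.490)) + 1.603 e^(−1.45×0.490)
= 2.691 × (0.9214 − 0.4914) + 1.603 × 0.4914 = 1.945 mg/L.
DO = 9.75 − 1.945 = 7.805 mg/L.

DO ≈ 7.81 mg/L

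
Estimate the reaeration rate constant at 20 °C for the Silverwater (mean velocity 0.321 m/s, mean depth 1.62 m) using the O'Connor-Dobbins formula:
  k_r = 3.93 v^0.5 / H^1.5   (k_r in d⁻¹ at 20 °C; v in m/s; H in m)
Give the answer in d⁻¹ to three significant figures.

k_r = 3.93 × 0.321^0.5 / 1.62^1.5 = 3.93 × 0.5666 / 2.062 = 1.080 d⁻¹.

k_r ≈ 1.08 d⁻¹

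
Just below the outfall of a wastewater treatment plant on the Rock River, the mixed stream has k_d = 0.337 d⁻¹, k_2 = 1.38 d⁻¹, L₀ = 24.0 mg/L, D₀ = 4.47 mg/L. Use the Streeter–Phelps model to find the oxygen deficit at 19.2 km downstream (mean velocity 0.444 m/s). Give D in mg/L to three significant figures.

Travel time t = x/v = 19.2 km / (0.444 m/s) = 19200 m / 0.444 m/s = 43240 s = 0.5005 d.
k_d L₀/(k_2−k_d) = 0.337×24.0/(1.38−0.337) = 8.088/1.043 = 7.755 mg/L.
e^(−k_d t) = e^(−0.337×0.5005) = 0.8448; e^(−k_2 t) = e^(−1.38×0.5005) = 0.5012.
D = 7.755 × (0.8448 − 0.5012) + 4.47 × 0.5012 = 2.664 + 2.240 = 4.905 mg/L.

D ≈ 4.90 mg/L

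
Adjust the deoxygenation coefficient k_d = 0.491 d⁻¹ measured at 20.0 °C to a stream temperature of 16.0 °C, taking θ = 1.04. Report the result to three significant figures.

k_d ≈ 0.420 d⁻¹

k_d(T₂) = k_d(T₁) · θ^(T₂−T₁) = 0.491 × 1.04^(16.0−20.0)
= 0.491 × 1.04^-4.00 = 0.491 × 0.8548 = 0.4197 d⁻¹.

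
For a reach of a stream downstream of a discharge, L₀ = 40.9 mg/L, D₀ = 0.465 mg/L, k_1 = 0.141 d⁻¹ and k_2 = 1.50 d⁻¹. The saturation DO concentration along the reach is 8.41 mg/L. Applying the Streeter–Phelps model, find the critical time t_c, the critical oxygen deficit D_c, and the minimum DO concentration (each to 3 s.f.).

At the critical point dD/dt = 0, so k_1 L₀ e^(−k_1 t) = k_2 D. Substituting D(t) from the Streeter–Phelps equation and solving for t gives
t_c = ln[(k_2/k_1)(1 − D₀(k_2−k_1)/(k_1 L₀))] / (k_2−k_1).
Here k_2−k_1 = 1.359 d⁻¹ and 1 − D₀(k_2−k_1)/(k_1 L₀) = 1 − 0.465×1.359/(0.141×40.9) = 0.8904, so
t_c = ln(10.64 × 0.8904) / 1.359 = 2.248 / 1.359 = 1.654 d.
L(t_c) = L₀ e^(−k_1 t_c) = 40.9 × 0.7919 = 32.39 mg/L, and at the critical point k_2 D_c = k_1 L, so D_c = (0.141/1.50) × 32.39 = 3.045 mg/L.
Minimum DO = C_s − D_c = 8.41 − 3.045 = 5.365 mg/L.

t_c ≈ 1.65 d; D_c ≈ 3.04 mg/L; min DO ≈ 5.37 mg/L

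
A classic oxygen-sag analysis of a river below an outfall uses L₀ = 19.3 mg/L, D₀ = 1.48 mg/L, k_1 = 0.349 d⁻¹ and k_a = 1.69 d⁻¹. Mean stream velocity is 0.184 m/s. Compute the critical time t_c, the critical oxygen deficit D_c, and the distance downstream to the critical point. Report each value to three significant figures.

At the critical point dD/dt = 0, so k_1 L₀ e^(−k_1 t) = k_a D. Substituting D(t) from the Streeter–Phelps equation and solving for t gives
t_c = ln[(k_a/k_1)(1 − D₀(k_a−k_1)/(k_1 L₀))] / (k_a−k_1).
Here k_a−k_1 = 1.341 d⁻¹ and 1 − D₀(k_a−k_1)/(k_1 L₀) = 1 − 1.48×1.341/(0.349×19.3) = 0.7053, so
t_c = ln(4.842 × 0.7053) / 1.341 = 1.228 / 1.341 = 0.9160 d.
D_c = (k_1/k_a) L₀ e^(−k_1 t_c) = (0.349/1.69) × 19.3 × e^(−0.349×0.9160) = 0.2065 × 19.3 × 0.7264 = 2.895 mg/L.
x_c = v t_c = 0.184 m/s × 0.9160 d × 86400 s/d = 14560 m ≈ 14.6 km.

t_c ≈ 0.916 d; D_c ≈ 2.90 mg/L; x_c ≈ 14.6 km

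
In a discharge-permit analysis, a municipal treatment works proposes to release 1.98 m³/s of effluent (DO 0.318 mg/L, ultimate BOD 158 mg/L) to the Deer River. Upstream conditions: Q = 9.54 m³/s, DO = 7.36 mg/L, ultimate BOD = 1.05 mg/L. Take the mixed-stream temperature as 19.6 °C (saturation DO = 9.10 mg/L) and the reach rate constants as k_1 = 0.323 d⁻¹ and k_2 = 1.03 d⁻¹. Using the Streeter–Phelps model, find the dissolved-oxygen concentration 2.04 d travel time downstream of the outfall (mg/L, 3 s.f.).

DO ≈ 3.68 mg/L

Mixed DO = (9.54×7.36 + 1.98×0.318)/(9.54+1.98) = 70.84/11.52 = 6.150 mg/L.
Mixed L₀ = (9.54×1.05 + 1.98×158)/(11.52) = 322.9/11.52 = 28.03 mg/L.
Initial deficit D₀ = C_s − DO₀ = 9.10 − 6.150 = 2.950 mg/L.
D(2.04) = [0.323×28.03/(1.03−0.323)](e^(−0.323×2.04) − e^(−1.03×2.04)) + 2.950 e^(−1.03×2.04)
= 12.80 × (0.5174 − 0.1223) + 2.950 × 0.1223 = 5.420 mg/L.
DO = 9.10 − 5.420 = 3.680 mg/L.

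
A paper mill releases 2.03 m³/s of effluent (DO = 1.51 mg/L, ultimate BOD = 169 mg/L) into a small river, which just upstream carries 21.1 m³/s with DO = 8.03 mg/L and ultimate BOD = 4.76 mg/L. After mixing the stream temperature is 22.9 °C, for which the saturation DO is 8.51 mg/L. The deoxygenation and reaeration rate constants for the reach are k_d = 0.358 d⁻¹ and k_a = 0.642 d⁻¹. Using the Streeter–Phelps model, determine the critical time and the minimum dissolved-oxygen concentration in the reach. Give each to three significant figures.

t_c ≈ 1.90 d; minimum DO ≈ 3.09 mg/L

Mixed DO = (21.1×8.03 + 2.03×1.51)/(21.1+2.03) = 172.5/23.13 = 7.458 mg/L.
Mixed L₀ = (21.1×4.76 + 2.03×169)/(23.13) = 443.5/23.13 = 19.17 mg/L.
Initial deficit D₀ = C_s − DO₀ = 8.51 − 7.458 = 1.052 mg/L.
t_c = (1/0.2840) ln[(0.642/0.358)(1 − 1.052×0.2840/(0.358×19.17))] = 3.521 × ln(1.715) = 1.900 d.
D_c = (0.358/0.642) × 19.17 × e^(−0.358×1.900) = 0.5576 × 19.17 × 0.5066 = 5.416 mg/L.
Minimum DO = 8.51 − 5.416 = 3.094 mg/L.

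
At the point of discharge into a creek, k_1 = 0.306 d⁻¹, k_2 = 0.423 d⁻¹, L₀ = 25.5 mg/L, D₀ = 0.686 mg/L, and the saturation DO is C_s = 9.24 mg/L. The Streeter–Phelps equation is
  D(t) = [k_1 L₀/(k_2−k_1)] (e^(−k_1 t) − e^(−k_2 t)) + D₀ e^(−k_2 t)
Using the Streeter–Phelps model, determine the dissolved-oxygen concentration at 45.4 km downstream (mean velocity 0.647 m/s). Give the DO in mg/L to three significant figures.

DO ≈ 4.04 mg/L

Travel time t = x/v = 45.4 km / (0.647 m/s) = 45400 m / 0.647 m/s = 70170 s = 0.8122 d.
k_1 L₀/(k_2−k_1) = 0.306×25.5/(0.423−0.306) = 7.803/0.1170 = 66.69 mg/L.
e^(−k_1 t) = e^(−0.306×0.8122) = 0.7800; e^(−k_2 t) = e^(−0.423×0.8122) = 0.7093.
D = 66.69 × (0.7800 − 0.7093) + 0.686 × 0.7093 = 4.715 + 0.4865 = 5.202 mg/L.
DO = C_s − D = 9.24 − 5.202 = 4.038 mg/L.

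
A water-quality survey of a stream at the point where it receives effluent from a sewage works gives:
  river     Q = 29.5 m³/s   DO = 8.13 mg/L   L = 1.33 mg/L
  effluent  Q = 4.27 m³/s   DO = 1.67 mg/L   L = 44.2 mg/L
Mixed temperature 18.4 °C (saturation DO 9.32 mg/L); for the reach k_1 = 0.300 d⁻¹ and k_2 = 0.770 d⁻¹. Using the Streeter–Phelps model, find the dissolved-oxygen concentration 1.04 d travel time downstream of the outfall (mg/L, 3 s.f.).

Mixed DO = (29.5×8.13 + 4.27×1.67)/(29.5+4.27) = 247.0/33.77 = 7.313 mg/L.
Mixed L₀ = (29.5×1.33 + 4.27×44.2)/(33.77) = 228.0/33.77 = 6.751 mg/L.
Initial deficit D₀ = C_s − DO₀ = 9.32 − 7.313 = 2.007 mg/L.
D(1.04) = [0.300×6.751/(0.770−0.300)](e^(−0.300×1.04) − e^(−0.770×1.04)) + 2.007 e^(−0.770×1.04)
= 4.309 × (0.7320 − 0.4490) + 2.007 × 0.4490 = 2.120 mg/L.
DO = 9.32 − 2.120 = 7.200 mg/L.

DO ≈ 7.20 mg/L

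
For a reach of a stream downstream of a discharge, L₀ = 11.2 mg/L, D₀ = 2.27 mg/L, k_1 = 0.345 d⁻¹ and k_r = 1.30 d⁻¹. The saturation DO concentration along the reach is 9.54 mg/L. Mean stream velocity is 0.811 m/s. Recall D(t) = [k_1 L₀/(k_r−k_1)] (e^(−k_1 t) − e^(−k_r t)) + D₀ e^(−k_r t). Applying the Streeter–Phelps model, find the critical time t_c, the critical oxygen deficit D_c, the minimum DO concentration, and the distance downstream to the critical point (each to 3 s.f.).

t_c = [1/(k_r−k_1)] ln[(k_r/k_1)(1 − D₀(k_r−k_1)/(k_1 L₀))]
= [1/(1.30−0.345)] ln[(1.30/0.345)(1 − 2.27×0.9550/(0.345×11.2))]
= (1/0.9550) ln[3.768 × 0.4390] = 1.047 × ln(1.654) = 1.047 × 0.5032 = 0.5269 d.
D_c = (k_1/k_r) L₀ e^(−k_1 t_c) = (0.345/1.30) × 11.2 × e^(−0.345×0.5269) = 0.2654 × 11.2 × 0.8338 = 2.478 mg/L.
Minimum DO = C_s − D_c = 9.54 − 2.478 = 7.062 mg/L.
x_c = v t_c = 0.811 m/s × 0.5269 d × 86400 s/d = 36920 m ≈ 36.9 km.

t_c ≈ 0.527 d; D_c ≈ 2.48 mg/L; min DO ≈ 7.06 mg/L; x_c ≈ 36.9 km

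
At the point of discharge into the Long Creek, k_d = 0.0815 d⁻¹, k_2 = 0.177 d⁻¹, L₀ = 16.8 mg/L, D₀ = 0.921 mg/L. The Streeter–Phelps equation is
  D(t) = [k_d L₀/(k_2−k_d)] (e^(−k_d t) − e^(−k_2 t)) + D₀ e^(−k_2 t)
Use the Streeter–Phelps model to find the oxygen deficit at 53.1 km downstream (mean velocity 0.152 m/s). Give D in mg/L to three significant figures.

D ≈ 3.75 mg/L

Travel time t = x/v = 53.1 km / (0.152 m/s) = 53100 m / 0.152 m/s = 349300 s = 4.043 d.
k_d L₀/(k_2−k_d) = 0.0815×16.8/(0.177−0.0815) = 1.369/0.09550 = 14.34 mg/L.
e^(−k_d t) = e^(−0.0815×4.043) = 0.7193; e^(−k_2 t) = e^(−0.177×4.043) = 0.4889.
D = 14.34 × (0.7193 − 0.4889) + 0.921 × 0.4889 = 3.303 + 0.4502 = 3.753 mg/L.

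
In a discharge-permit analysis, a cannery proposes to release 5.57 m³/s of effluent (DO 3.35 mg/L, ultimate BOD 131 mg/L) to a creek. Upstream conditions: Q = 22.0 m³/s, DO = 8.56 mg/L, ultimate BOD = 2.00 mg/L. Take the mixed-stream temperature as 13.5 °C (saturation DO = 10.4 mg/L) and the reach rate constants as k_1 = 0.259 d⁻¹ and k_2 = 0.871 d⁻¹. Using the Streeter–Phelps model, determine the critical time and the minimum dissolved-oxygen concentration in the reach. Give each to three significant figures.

Mixed DO = (22.0×8.56 + 5.57×3.35)/(22.0+5.57) = 207.0/27.57 = 7.507 mg/L.
Mixed L₀ = (22.0×2.00 + 5.57×131)/(27.57) = 773.7/27.57 = 28.06 mg/L.
Initial deficit D₀ = C_s − DO₀ = 10.4 − 7.507 = 2.893 mg/L.
t_c = (1/0.6120) ln[(0.871/0.259)(1 − 2.893×0.6120/(0.259×28.06))] = 1.634 × ln(2.544) = 1.526 d.
D_c = (0.259/0.871) × 28.06 × e^(−0.259×1.526) = 0.2974 × 28.06 × 0.6736 = 5.621 mg/L.
Minimum DO = 10.4 − 5.621 = 4.779 mg/L.

t_c ≈ 1.53 d; minimum DO ≈ 4.78 mg/L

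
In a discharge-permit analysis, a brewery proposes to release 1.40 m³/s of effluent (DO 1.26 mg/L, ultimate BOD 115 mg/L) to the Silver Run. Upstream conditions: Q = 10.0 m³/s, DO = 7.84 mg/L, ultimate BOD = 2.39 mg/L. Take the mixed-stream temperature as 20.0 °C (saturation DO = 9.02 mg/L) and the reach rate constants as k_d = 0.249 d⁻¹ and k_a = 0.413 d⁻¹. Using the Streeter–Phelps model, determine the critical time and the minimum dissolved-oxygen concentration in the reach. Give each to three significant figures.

t_c ≈ 2.57 d; minimum DO ≈ 3.87 mg/L

Mixed DO = (10.0×7.84 + 1.40×1.26)/(10.0+1.40) = 80.16/11.40 = 7.032 mg/L.
Mixed L₀ = (10.0×2.39 + 1.40×115)/(11.40) = 184.9/11.40 = 16.22 mg/L.
Initial deficit D₀ = C_s − DO₀ = 9.02 − 7.032 = 1.988 mg/L.
t_c = (1/0.1640) ln[(0.413/0.249)(1 − 1.988×0.1640/(0.249×16.22))] = 6.098 × ln(1.525) = 2.572 d.
D_c = (0.249/0.413) × 16.22 × e^(−0.249×2.572) = 0.6029 × 16.22 × 0.5271 = 5.154 mg/L.
Minimum DO = 9.02 − 5.154 = 3.866 mg/L.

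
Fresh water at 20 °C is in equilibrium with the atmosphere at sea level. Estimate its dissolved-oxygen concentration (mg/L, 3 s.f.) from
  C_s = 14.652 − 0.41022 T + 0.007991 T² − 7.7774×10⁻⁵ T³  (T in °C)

C_s = 14.652 − 0.41022×20 + 0.007991×20² − 7.7774×10⁻⁵×20³ = 9.022 mg/L.

C_s ≈ 9.02 mg/L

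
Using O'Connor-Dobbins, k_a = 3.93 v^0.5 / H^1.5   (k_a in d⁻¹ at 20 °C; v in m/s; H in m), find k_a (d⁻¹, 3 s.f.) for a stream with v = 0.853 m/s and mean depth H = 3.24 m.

k_a = 3.93 × 0.853^0.5 / 3.24^1.5 = 3.93 × 0.9236 / 5.832 = 0.6224 d⁻¹.

k_a ≈ 0.622 d⁻¹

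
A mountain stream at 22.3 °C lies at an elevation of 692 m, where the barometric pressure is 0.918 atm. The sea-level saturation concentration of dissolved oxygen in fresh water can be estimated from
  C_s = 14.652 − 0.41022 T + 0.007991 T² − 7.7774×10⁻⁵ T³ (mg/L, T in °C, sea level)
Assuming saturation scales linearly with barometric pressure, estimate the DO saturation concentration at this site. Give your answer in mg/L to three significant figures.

At sea level: C_s = 14.652 − 0.41022×22.3 + 0.007991×22.3² − 7.7774×10⁻⁵×22.3³ = 8.615 mg/L.
Pressure correction: C_s' = 8.615 × 0.918 = 7.909 mg/L.

C_s ≈ 7.91 mg/L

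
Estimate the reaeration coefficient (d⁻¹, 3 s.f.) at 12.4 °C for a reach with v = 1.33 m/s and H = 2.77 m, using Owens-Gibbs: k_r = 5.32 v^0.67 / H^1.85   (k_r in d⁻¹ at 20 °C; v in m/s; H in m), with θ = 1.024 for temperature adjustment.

k_r ≈ 0.817 d⁻¹

k_r(20) = 5.32 × 1.33^0.67 / 2.77^1.85 = 5.32 × 1.211 / 6.585 = 0.9779 d⁻¹.
k_r(12.4) = 0.9779 × 1.024^(12.4−20) = 0.9779 × 0.8351 = 0.8166 d⁻¹.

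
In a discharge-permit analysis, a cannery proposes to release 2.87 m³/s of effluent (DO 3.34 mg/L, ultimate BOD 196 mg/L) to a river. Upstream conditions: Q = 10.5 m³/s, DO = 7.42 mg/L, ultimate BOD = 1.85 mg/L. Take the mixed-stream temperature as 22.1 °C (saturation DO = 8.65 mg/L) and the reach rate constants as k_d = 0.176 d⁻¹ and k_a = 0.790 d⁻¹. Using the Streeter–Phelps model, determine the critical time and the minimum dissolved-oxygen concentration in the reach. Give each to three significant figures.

Mixed DO = (10.5×7.42 + 2.87×3.34)/(10.5+2.87) = 87.50/13.37 = 6.544 mg/L.
Mixed L₀ = (10.5×1.85 + 2.87×196)/(13.37) = 581.9/13.37 = 43.53 mg/L.
Initial deficit D₀ = C_s − DO₀ = 8.65 − 6.544 = 2.106 mg/L.
t_c = (1/0.6140) ln[(0.790/0.176)(1 − 2.106×0.6140/(0.176×43.53))] = 1.629 × ln(3.731) = 2.144 d.
D_c = (0.176/0.790) × 43.53 × e^(−0.176×2.144) = 0.2228 × 43.53 × 0.6856 = 6.649 mg/L.
Minimum DO = 8.65 − 6.649 = 2.001 mg/L.

t_c ≈ 2.14 d; minimum DO ≈ 2.00 mg/L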